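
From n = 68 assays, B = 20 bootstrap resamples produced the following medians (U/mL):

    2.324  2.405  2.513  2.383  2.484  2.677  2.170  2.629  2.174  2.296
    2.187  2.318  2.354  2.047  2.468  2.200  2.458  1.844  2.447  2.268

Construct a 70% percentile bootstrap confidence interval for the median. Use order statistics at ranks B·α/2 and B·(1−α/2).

(2.170, 2.484)

Sorted replicates: 1.844, 2.047, 2.170, 2.174, 2.187, 2.200, 2.268, 2.296, 2.318, 2.324, 2.354, 2.383, 2.405, 2.447, 2.458, 2.468, 2.484, 2.513, 2.629, 2.677
α = 0.30; lower rank = 20 × 0.150 = 3; upper rank = 20 × 0.850 = 17.
The 3rd smallest replicate is 2.170; the 17th is 2.484.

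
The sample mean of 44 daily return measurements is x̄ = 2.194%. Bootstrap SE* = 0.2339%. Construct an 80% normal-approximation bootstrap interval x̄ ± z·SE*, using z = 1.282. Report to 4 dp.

(1.8941, 2.4939)

Margin = 1.282 × 0.2339 = 0.29986
Interval: 2.194 ± 0.29986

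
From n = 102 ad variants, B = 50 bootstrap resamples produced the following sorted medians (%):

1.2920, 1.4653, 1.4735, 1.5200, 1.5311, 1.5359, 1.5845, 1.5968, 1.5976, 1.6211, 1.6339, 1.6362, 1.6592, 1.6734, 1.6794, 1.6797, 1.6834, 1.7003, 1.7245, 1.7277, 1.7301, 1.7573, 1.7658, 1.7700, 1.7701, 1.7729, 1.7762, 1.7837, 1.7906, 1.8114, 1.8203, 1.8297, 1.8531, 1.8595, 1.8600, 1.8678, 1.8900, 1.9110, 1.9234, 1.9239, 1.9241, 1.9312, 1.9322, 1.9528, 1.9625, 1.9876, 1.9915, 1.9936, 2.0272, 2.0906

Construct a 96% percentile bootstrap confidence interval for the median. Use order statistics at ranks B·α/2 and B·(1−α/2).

α = 0.04; lower rank = 50 × 0.020 = 1; upper rank = 50 × 0.980 = 49.
The 1st smallest replicate is 1.2920; the 49th is 2.0272.

(1.2920, 2.0272)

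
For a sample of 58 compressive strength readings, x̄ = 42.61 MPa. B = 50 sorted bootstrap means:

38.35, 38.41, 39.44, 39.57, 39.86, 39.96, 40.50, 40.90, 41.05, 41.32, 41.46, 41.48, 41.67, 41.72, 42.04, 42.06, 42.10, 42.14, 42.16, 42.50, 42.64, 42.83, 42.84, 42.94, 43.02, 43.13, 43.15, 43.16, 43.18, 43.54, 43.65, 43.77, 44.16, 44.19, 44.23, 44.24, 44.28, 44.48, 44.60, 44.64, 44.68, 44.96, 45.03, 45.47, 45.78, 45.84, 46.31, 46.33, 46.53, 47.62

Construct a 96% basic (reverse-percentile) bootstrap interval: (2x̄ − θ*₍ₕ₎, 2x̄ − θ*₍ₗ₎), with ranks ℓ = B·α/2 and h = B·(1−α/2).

Percentile endpoints at ranks 1 and 49: θ*₍1₎ = 38.35, θ*₍49₎ = 46.53.
Basic interval reflects these around x̄:
  lower = 2 × 42.61 − 46.53 = 38.69
  upper = 2 × 42.61 − 38.35 = 46.87

(38.69, 46.87)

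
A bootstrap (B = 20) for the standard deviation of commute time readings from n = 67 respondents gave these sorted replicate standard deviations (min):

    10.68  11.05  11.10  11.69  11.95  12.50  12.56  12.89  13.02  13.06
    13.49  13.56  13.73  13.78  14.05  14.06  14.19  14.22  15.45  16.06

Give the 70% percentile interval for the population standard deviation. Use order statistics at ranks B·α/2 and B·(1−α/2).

(11.10, 14.19)

α = 0.30; lower rank = 20 × 0.150 = 3; upper rank = 20 × 0.850 = 17.
The 3rd smallest replicate is 11.10; the 17th is 14.19.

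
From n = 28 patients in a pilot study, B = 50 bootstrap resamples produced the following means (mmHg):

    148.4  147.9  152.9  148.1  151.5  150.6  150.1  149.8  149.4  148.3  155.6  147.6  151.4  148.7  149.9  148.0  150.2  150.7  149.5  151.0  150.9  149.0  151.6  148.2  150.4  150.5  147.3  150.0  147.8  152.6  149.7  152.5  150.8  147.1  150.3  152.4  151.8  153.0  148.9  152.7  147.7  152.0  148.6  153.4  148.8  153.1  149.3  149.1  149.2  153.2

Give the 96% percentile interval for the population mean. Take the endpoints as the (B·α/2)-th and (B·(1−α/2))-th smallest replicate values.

(147.1, 153.4)

Sorted replicates: 147.1, 147.3, 147.6, 147.7, 147.8, 147.9, 148.0, 148.1, 148.2, 148.3, 148.4, 148.6, 148.7, 148.8, 148.9, 149.0, 149.1, 149.2, 149.3, 149.4, 149.5, 149.7, 149.8, 149.9, 150.0, 150.1, 150.2, 150.3, 150.4, 150.5, 150.6, 150.7, 150.8, 150.9, 151.0, 151.4, 151.5, 151.6, 151.8, 152.0, 152.4, 152.5, 152.6, 152.7, 152.9, 153.0, 153.1, 153.2, 153.4, 155.6
α = 0.04; lower rank = 50 × 0.020 = 1; upper rank = 50 × 0.980 = 49.
The 1st smallest replicate is 147.1; the 49th is 153.4.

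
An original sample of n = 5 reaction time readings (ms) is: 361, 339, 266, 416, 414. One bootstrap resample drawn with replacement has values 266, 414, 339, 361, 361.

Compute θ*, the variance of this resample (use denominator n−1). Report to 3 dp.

Mean = 348.2000; sum of squared deviations = 11498.8000
s² = 11498.8000 / 4 = 2874.7000

θ* = 2874.700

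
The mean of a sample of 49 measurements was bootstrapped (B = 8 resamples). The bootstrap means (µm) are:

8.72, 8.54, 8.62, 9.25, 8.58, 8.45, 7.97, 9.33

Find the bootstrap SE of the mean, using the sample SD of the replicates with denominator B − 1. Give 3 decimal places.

SE* = 0.437

Bootstrap SE is the standard deviation of the 8 replicate means.
Mean of replicates: (8.72 + 8.54 + 8.62 + 9.25 + 8.58 + 8.45 + 7.97 + 9.33) / 8 = 69.4600 / 8 = 8.6825
Sum of squared deviations: (+0.0375)² + (−0.1425)² + (−0.0625)² + (+0.5675)² + (−0.1025)² + (−0.2325)² + (−0.7125)² + (+0.6475)² = 1.3392
Variance = 1.3392 / 7 = 0.1913
SE* = √0.1913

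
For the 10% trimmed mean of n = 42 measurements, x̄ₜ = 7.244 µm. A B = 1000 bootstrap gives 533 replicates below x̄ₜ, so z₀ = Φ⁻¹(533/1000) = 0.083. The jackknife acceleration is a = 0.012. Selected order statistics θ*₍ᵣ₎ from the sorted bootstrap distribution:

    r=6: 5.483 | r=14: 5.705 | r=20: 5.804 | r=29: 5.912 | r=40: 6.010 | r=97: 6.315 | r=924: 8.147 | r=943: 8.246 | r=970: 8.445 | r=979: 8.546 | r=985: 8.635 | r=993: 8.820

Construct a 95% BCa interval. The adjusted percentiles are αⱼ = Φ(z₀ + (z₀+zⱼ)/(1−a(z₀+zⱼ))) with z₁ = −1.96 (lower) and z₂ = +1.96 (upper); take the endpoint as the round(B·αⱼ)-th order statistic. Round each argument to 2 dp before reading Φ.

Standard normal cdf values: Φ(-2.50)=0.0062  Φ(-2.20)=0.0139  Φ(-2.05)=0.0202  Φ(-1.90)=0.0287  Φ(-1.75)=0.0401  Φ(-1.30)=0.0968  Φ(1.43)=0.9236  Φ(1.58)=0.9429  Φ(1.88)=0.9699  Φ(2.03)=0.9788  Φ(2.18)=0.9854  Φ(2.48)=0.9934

Lower: z₀ + z₁ = 0.083 + (-1.960) = -1.877; 1 − a(z₀+z₁) = 1 − (0.012)(-1.877) = 1.0225; argument = 0.083 + (-1.877)/1.0225 = -1.7527 → -1.75.
α₁ = Φ(-1.75) = 0.0401; rank = round(1000 × 0.0401) = 40; θ*₍40₎ = 6.010.
Upper: z₀ + z₂ = 2.043; 1 − a(z₀+z₂) = 0.9755; argument = 2.1773 → 2.18; α₂ = 0.9854; rank = 985; θ*₍985₎ = 8.635.

(6.010, 8.635)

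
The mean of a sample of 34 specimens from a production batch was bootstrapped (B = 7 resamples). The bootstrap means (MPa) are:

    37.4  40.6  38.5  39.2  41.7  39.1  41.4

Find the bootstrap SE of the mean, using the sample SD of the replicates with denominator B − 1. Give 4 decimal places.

Bootstrap SE is the standard deviation of the 7 replicate means.
Mean of replicates: (37.4 + 40.6 + 38.5 + 39.2 + 41.7 + 39.1 + 41.4) / 7 = 277.90000 / 7 = 39.70000
Sum of squared deviations: (−2.30000)² + (+0.90000)² + (−1.20000)² + (−0.50000)² + (+2.00000)² + (−0.60000)² + (+1.70000)² = 15.04000
Variance = 15.04000 / 6 = 2.50667
SE* = √2.50667

SE* = 1.5832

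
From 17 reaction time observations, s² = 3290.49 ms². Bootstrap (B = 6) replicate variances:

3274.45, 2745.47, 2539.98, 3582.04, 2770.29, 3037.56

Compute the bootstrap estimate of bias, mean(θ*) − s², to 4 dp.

bias = −298.8583

mean(θ*) = (3274.45 + 2745.47 + 2539.98 + 3582.04 + 2770.29 + 3037.56) / 6 = 2991.63167
bias = 2991.63167 − 3290.49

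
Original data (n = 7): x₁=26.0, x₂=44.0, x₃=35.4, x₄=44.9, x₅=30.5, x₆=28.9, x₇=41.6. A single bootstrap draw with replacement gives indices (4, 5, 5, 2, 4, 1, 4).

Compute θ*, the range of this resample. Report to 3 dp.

Resample values: 44.9, 30.5, 30.5, 44.0, 44.9, 26.0, 44.9.
Range = 44.9 − 26.0 = 18.900

θ* = 18.900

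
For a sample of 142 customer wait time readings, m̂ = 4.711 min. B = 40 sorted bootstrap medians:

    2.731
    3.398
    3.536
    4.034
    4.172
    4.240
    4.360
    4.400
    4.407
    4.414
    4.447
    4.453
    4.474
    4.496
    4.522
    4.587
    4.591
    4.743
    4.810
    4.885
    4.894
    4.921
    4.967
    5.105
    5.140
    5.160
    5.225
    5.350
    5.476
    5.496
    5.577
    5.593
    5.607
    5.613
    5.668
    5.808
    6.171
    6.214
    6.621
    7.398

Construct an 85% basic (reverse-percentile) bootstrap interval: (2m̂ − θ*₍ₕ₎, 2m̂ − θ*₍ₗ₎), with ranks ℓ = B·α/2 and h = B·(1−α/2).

Percentile endpoints at ranks 3 and 37: θ*₍3₎ = 3.536, θ*₍37₎ = 6.171.
Basic interval reflects these around m̂:
  lower = 2 × 4.711 − 6.171 = 3.251
  upper = 2 × 4.711 − 3.536 = 5.886

(3.251, 5.886)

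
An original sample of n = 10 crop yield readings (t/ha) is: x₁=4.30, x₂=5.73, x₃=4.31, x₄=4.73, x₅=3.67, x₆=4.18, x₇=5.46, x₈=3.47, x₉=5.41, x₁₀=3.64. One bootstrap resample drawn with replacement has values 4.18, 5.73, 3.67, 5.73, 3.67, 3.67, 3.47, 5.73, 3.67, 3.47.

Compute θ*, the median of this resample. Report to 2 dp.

θ* = 3.67

Sorted: 3.47, 3.47, 3.67, 3.67, 3.67, 3.67, 4.18, 5.73, 5.73, 5.73
Median = average of the two middle values = 3.67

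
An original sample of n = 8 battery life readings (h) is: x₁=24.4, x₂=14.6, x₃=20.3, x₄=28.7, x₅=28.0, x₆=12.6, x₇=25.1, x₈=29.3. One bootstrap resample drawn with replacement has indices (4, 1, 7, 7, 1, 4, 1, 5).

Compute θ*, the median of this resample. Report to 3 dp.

θ* = 25.100

Resample values: 28.7, 24.4, 25.1, 25.1, 24.4, 28.7, 24.4, 28.0.
Sorted: 24.4, 24.4, 24.4, 25.1, 25.1, 28.0, 28.7, 28.7
Median = average of the two middle values = 25.100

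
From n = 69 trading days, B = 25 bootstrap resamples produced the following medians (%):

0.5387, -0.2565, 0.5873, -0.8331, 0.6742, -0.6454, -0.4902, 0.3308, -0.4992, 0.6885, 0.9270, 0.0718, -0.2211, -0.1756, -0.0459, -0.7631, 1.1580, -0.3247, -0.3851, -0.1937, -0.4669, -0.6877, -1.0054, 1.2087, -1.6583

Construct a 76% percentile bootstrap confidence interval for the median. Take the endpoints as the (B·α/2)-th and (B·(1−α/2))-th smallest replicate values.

Sorted replicates: -1.6583, -1.0054, -0.8331, -0.7631, -0.6877, -0.6454, -0.4992, -0.4902, -0.4669, -0.3851, -0.3247, -0.2565, -0.2211, -0.1937, -0.1756, -0.0459, 0.0718, 0.3308, 0.5387, 0.5873, 0.6742, 0.6885, 0.9270, 1.1580, 1.2087
α = 0.24; lower rank = 25 × 0.120 = 3; upper rank = 25 × 0.880 = 22.
The 3rd smallest replicate is -0.8331; the 22nd is 0.6885.

(-0.8331, 0.6885)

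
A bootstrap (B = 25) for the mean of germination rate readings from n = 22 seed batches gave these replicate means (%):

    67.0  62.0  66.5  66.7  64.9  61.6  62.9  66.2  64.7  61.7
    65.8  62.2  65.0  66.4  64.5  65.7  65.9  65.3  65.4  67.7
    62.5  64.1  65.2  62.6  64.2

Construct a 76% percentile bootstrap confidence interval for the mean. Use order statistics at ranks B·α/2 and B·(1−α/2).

(62.0, 66.5)

Sorted replicates: 61.6, 61.7, 62.0, 62.2, 62.5, 62.6, 62.9, 64.1, 64.2, 64.5, 64.7, 64.9, 65.0, 65.2, 65.3, 65.4, 65.7, 65.8, 65.9, 66.2, 66.4, 66.5, 66.7, 67.0, 67.7
α = 0.24; lower rank = 25 × 0.120 = 3; upper rank = 25 × 0.880 = 22.
The 3rd smallest replicate is 62.0; the 22nd is 66.5.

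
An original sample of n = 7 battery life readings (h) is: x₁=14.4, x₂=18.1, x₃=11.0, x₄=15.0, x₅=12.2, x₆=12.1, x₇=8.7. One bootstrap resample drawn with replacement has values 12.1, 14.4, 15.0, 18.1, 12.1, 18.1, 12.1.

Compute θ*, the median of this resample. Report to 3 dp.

θ* = 14.400

Sorted: 12.1, 12.1, 12.1, 14.4, 15.0, 18.1, 18.1
Median = middle value = 14.400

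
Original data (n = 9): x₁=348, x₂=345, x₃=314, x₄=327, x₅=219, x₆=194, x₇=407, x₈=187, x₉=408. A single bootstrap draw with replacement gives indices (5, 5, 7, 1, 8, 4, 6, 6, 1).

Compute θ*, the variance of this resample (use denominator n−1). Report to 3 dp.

θ* = 7226.278

Resample values: 219, 219, 407, 348, 187, 327, 194, 194, 348.
Mean = 271.4444; sum of squared deviations = 57810.2222
s² = 57810.2222 / 8 = 7226.2778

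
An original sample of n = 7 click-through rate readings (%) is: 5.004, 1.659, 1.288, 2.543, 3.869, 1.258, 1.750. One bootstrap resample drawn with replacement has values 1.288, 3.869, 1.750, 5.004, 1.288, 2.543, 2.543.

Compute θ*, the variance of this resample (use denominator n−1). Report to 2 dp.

Mean = 2.6121; sum of squared deviations = 11.5602
s² = 11.5602 / 6 = 1.9267

θ* = 1.93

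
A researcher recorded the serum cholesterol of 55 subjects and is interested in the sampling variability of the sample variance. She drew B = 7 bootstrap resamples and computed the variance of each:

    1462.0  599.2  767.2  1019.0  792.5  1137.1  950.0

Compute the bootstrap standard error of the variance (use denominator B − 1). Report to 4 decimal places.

Bootstrap SE is the standard deviation of the 7 replicate variances.
Mean of replicates: (1462.0 + 599.2 + 767.2 + 1019.0 + 792.5 + 1137.1 + 950.0) / 7 = 6727.00000 / 7 = 961.00000
Sum of squared deviations: (+501.00000)² + (−361.80000)² + (−193.80000)² + (+58.00000)² + (−168.50000)² + (+176.10000)² + (−11.00000)² = 482347.14000
Variance = 482347.14000 / 6 = 80391.19000
SE* = √80391.19000

SE* = 283.5334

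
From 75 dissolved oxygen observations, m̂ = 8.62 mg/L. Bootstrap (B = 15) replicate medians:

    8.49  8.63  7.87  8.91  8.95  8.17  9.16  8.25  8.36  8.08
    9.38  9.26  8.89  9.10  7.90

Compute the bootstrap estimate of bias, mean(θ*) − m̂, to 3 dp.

mean(θ*) = (8.49 + 8.63 + 7.87 + 8.91 + 8.95 + 8.17 + 9.16 + 8.25 + 8.36 + 8.08 + 9.38 + 9.26 + 8.89 + 9.10 + 7.90) / 15 = 8.6267
bias = 8.6267 − 8.62

bias = +0.007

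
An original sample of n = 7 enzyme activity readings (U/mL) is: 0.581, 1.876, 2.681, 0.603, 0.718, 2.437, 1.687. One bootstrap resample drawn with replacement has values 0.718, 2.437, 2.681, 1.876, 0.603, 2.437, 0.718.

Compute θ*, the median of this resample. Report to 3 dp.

θ* = 1.876

Sorted: 0.603, 0.718, 0.718, 1.876, 2.437, 2.437, 2.681
Median = middle value = 1.876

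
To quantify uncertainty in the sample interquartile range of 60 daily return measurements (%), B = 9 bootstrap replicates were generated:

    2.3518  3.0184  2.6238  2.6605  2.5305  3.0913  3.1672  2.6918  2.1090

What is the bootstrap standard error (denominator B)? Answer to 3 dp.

SE* = 0.330

Bootstrap SE is the standard deviation of the 9 replicate interquartile ranges.
Mean of replicates: (2.3518 + 3.0184 + 2.6238 + 2.6605 + 2.5305 + 3.0913 + 3.1672 + 2.6918 + 2.1090) / 9 = 24.24430 / 9 = 2.69381
Sum of squared deviations: (−0.34201)² + (+0.32459)² + (−0.07001)² + (−0.03331)² + (−0.16331)² + (+0.39749)² + (+0.47339)² + (−0.00201)² + (−0.58481)² = 0.97911
Variance = 0.97911 / 9 = 0.10879
SE* = √0.10879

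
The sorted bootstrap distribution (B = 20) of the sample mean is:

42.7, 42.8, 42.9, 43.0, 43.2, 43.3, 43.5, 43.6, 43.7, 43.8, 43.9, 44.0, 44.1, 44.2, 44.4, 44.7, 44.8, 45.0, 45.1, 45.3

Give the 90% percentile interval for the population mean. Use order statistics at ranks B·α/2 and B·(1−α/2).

(42.7, 45.1)

α = 0.10; lower rank = 20 × 0.050 = 1; upper rank = 20 × 0.950 = 19.
The 1st smallest replicate is 42.7; the 19th is 45.1.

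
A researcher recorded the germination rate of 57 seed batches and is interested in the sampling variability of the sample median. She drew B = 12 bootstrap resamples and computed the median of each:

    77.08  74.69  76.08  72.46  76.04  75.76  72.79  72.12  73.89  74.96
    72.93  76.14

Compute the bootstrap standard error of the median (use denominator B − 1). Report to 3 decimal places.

Bootstrap SE is the standard deviation of the 12 replicate medians.
Mean of replicates: (77.08 + 74.69 + 76.08 + 72.46 + 76.04 + 75.76 + 72.79 + 72.12 + 73.89 + 74.96 + 72.93 + 76.14) / 12 = 894.9400 / 12 = 74.5783
Sum of squared deviations: (+2.5017)² + (+0.1117)² + (+1.5017)² + (−2.1183)² + (+1.4617)² + (+1.1817)² + (−1.7883)² + (−2.4583)² + (−0.6883)² + (+0.3817)² + (−1.6483)² + (+1.5617)² = 31.5628
Variance = 31.5628 / 11 = 2.8693
SE* = √2.8693

SE* = 1.694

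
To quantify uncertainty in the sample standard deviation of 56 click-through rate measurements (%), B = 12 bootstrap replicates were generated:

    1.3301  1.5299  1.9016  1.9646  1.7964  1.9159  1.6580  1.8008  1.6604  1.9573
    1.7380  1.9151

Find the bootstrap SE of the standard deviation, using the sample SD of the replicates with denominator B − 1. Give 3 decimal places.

SE* = 0.193

Bootstrap SE is the standard deviation of the 12 replicate standard deviations.
Mean of replicates: (1.3301 + 1.5299 + 1.9016 + 1.9646 + 1.7964 + 1.9159 + 1.6580 + 1.8008 + 1.6604 + 1.9573 + 1.7380 + 1.9151) / 12 = 21.16810 / 12 = 1.76401
Sum of squared deviations: (−0.43391)² + (−0.23411)² + (+0.13759)² + (+0.20059)² + (+0.03239)² + (+0.15189)² + (−0.10601)² + (+0.03679)² + (−0.10361)² + (+0.19329)² + (−0.02601)² + (+0.15109)² = 0.41056
Variance = 0.41056 / 11 = 0.03732
SE* = √0.03732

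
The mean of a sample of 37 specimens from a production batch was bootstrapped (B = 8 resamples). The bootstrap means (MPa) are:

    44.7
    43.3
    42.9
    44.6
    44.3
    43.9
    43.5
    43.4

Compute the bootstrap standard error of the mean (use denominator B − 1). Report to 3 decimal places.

Bootstrap SE is the standard deviation of the 8 replicate means.
Mean of replicates: (44.7 + 43.3 + 42.9 + 44.6 + 44.3 + 43.9 + 43.5 + 43.4) / 8 = 350.6000 / 8 = 43.8250
Sum of squared deviations: (+0.8750)² + (−0.5250)² + (−0.9250)² + (+0.7750)² + (+0.4750)² + (+0.0750)² + (−0.3250)² + (−0.4250)² = 3.0150
Variance = 3.0150 / 7 = 0.4307
SE* = √0.4307

SE* = 0.656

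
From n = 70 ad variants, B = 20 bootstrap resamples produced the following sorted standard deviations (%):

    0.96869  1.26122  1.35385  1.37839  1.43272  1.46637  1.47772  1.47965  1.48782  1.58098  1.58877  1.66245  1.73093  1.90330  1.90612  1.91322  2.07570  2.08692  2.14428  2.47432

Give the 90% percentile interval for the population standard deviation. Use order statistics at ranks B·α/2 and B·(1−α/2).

(0.96869, 2.14428)

α = 0.10; lower rank = 20 × 0.050 = 1; upper rank = 20 × 0.950 = 19.
The 1st smallest replicate is 0.96869; the 19th is 2.14428.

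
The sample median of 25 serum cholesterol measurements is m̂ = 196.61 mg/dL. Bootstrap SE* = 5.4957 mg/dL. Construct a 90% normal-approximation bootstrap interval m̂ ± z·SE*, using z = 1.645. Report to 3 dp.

(187.570, 205.650)

Margin = 1.645 × 5.4957 = 9.0404
Interval: 196.61 ± 9.0404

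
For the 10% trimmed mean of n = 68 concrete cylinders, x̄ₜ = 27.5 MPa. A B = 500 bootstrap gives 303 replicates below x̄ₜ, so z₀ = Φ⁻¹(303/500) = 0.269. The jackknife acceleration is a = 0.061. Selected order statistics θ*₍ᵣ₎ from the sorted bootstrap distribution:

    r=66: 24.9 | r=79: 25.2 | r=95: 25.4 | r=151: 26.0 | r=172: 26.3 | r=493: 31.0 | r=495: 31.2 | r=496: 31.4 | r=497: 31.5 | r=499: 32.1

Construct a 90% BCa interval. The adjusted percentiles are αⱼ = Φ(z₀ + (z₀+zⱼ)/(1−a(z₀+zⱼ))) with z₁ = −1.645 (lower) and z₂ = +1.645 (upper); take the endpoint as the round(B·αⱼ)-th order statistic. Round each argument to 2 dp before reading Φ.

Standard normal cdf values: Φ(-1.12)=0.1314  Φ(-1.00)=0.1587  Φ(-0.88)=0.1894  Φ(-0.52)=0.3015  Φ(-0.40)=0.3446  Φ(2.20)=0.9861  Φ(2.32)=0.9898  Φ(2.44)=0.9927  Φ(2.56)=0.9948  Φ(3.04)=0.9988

Lower: z₀ + z₁ = 0.269 + (-1.645) = -1.376; 1 − a(z₀+z₁) = 1 − (0.061)(-1.376) = 1.0839; argument = 0.269 + (-1.376)/1.0839 = -1.0004 → -1.00.
α₁ = Φ(-1.00) = 0.1587; rank = round(500 × 0.1587) = 79; θ*₍79₎ = 25.2.
Upper: z₀ + z₂ = 1.914; 1 − a(z₀+z₂) = 0.8832; argument = 2.4360 → 2.44; α₂ = 0.9927; rank = 496; θ*₍496₎ = 31.4.

(25.2, 31.4)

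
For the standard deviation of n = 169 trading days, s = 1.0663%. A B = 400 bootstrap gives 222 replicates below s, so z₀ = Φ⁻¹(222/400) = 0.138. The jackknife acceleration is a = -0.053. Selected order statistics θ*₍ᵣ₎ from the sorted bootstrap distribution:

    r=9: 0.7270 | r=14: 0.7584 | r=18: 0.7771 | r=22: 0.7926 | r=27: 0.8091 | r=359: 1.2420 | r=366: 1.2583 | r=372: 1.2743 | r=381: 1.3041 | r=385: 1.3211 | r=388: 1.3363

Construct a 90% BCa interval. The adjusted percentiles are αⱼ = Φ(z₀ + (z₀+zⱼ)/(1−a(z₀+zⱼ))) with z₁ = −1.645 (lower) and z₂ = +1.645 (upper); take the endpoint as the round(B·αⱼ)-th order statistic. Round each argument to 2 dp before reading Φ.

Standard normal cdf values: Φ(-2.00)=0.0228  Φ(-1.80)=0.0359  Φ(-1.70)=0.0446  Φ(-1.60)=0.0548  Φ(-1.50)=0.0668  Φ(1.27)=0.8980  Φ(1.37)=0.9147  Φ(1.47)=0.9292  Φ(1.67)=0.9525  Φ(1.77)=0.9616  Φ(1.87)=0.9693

(0.8091, 1.3211)

Lower: z₀ + z₁ = 0.138 + (-1.645) = -1.507; 1 − a(z₀+z₁) = 1 − (-0.053)(-1.507) = 0.9201; argument = 0.138 + (-1.507)/0.9201 = -1.4998 → -1.50.
α₁ = Φ(-1.50) = 0.0668; rank = round(400 × 0.0668) = 27; θ*₍27₎ = 0.8091.
Upper: z₀ + z₂ = 1.783; 1 − a(z₀+z₂) = 1.0945; argument = 1.7671 → 1.77; α₂ = 0.9616; rank = 385; θ*₍385₎ = 1.3211.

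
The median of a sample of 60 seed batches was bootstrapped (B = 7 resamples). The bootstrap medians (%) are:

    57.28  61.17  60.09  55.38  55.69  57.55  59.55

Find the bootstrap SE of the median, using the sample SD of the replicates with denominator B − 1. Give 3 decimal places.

SE* = 2.224

Bootstrap SE is the standard deviation of the 7 replicate medians.
Mean of replicates: (57.28 + 61.17 + 60.09 + 55.38 + 55.69 + 57.55 + 59.55) / 7 = 406.7100 / 7 = 58.1014
Sum of squared deviations: (−0.8214)² + (+3.0686)² + (+1.9886)² + (−2.7214)² + (−2.4114)² + (−0.5514)² + (+1.4486)² = 29.6689
Variance = 29.6689 / 6 = 4.9448
SE* = √4.9448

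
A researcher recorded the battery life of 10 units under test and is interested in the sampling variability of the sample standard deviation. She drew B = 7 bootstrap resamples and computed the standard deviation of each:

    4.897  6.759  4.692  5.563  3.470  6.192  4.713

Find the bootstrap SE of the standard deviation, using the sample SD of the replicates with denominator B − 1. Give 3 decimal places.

SE* = 1.090

Bootstrap SE is the standard deviation of the 7 replicate standard deviations.
Mean of replicates: (4.897 + 6.759 + 4.692 + 5.563 + 3.470 + 6.192 + 4.713) / 7 = 36.2860 / 7 = 5.1837
Sum of squared deviations: (−0.2867)² + (+1.5753)² + (−0.4917)² + (+0.3793)² + (−1.7137)² + (+1.0083)² + (−0.4707)² = 7.1244
Variance = 7.1244 / 6 = 1.1874
SE* = √1.1874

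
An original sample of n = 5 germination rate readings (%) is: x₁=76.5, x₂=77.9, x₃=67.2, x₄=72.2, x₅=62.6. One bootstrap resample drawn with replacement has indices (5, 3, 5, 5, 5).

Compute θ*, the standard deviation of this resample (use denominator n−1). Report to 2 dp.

Resample values: 62.6, 67.2, 62.6, 62.6, 62.6.
Mean = 63.5200; sum of squared deviations = 16.9280
s² = 16.9280 / 4 = 4.2320
s = √4.2320 = 2.06

θ* = 2.06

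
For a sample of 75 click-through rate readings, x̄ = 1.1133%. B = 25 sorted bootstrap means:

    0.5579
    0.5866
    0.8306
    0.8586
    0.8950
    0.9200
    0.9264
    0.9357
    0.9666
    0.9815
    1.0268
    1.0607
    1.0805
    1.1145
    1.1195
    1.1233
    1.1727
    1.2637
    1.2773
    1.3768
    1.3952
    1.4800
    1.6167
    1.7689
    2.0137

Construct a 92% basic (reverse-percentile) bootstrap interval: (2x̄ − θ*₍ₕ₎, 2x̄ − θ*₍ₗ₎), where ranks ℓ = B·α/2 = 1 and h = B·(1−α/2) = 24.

Percentile endpoints at ranks 1 and 24: θ*₍1₎ = 0.5579, θ*₍24₎ = 1.7689.
Basic interval reflects these around x̄:
  lower = 2 × 1.1133 − 1.7689 = 0.4577
  upper = 2 × 1.1133 − 0.5579 = 1.6687

(0.4577, 1.6687)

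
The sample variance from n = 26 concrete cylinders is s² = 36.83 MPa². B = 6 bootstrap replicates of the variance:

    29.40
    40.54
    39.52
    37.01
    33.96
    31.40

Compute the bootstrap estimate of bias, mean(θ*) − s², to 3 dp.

bias = −1.525

mean(θ*) = (29.40 + 40.54 + 39.52 + 37.01 + 33.96 + 31.40) / 6 = 35.3050
bias = 35.3050 − 36.83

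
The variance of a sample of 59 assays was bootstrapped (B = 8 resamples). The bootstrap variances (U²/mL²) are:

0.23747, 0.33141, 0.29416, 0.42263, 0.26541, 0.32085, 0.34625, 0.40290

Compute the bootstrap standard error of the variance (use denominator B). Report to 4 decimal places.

SE* = 0.0594

Bootstrap SE is the standard deviation of the 8 replicate variances.
Mean of replicates: (0.23747 + 0.33141 + 0.29416 + 0.42263 + 0.26541 + 0.32085 + 0.34625 + 0.40290) / 8 = 2.621080 / 8 = 0.327635
Sum of squared deviations: (−0.090165)² + (+0.003775)² + (−0.033475)² + (+0.094995)² + (−0.062225)² + (−0.006785)² + (+0.018615)² + (+0.075265)² = 0.028218
Variance = 0.028218 / 8 = 0.003527
SE* = √0.003527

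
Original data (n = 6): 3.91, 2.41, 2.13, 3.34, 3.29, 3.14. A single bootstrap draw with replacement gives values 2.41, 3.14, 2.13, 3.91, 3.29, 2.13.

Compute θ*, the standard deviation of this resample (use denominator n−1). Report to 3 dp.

Mean = 2.8350; sum of squared deviations = 2.6304
s² = 2.6304 / 5 = 0.5261
s = √0.5261 = 0.725

θ* = 0.725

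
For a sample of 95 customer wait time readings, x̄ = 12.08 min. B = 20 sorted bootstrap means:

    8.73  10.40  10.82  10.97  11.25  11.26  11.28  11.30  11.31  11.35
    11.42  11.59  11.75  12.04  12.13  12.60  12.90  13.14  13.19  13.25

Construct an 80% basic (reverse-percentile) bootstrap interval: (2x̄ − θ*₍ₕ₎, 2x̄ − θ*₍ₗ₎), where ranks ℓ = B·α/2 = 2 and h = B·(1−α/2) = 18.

(11.02, 13.76)

Percentile endpoints at ranks 2 and 18: θ*₍2₎ = 10.40, θ*₍18₎ = 13.14.
Basic interval reflects these around x̄:
  lower = 2 × 12.08 − 13.14 = 11.02
  upper = 2 × 12.08 − 10.40 = 13.76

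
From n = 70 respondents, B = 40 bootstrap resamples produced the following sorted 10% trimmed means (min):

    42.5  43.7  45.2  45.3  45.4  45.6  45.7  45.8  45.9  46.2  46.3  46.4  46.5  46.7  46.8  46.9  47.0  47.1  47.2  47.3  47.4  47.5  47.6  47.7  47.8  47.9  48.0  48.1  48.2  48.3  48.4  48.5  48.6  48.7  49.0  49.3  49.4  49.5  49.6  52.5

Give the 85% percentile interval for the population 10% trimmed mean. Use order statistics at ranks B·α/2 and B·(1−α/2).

α = 0.15; lower rank = 40 × 0.075 = 3; upper rank = 40 × 0.925 = 37.
The 3rd smallest replicate is 45.2; the 37th is 49.4.

(45.2, 49.4)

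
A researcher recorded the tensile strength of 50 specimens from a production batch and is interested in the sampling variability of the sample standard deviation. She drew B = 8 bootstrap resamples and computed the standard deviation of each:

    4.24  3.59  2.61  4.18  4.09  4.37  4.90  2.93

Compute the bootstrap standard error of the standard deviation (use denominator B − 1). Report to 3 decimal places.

Bootstrap SE is the standard deviation of the 8 replicate standard deviations.
Mean of replicates: (4.24 + 3.59 + 2.61 + 4.18 + 4.09 + 4.37 + 4.90 + 2.93) / 8 = 30.9100 / 8 = 3.8638
Sum of squared deviations: (+0.3763)² + (−0.2738)² + (−1.2538)² + (+0.3162)² + (+0.2262)² + (+0.5063)² + (+1.0363)² + (−0.9337)² = 4.1416
Variance = 4.1416 / 7 = 0.5917
SE* = √0.5917

SE* = 0.769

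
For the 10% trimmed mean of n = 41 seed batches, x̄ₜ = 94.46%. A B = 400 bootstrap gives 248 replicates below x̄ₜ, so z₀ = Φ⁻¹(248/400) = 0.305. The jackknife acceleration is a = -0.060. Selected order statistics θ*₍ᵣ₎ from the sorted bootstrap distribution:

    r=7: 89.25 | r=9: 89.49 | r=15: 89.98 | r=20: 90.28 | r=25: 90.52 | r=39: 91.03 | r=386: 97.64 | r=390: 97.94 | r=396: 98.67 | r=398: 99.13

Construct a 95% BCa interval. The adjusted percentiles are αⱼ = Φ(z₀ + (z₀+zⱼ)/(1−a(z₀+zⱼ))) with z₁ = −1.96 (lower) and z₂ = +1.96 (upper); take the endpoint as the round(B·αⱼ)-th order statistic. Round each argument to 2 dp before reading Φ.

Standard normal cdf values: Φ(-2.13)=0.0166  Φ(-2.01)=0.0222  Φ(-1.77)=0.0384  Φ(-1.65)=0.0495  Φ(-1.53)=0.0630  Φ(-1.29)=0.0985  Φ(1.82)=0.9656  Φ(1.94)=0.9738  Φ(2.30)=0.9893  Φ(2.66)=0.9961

Lower: z₀ + z₁ = 0.305 + (-1.960) = -1.655; 1 − a(z₀+z₁) = 1 − (-0.060)(-1.655) = 0.9007; argument = 0.305 + (-1.655)/0.9007 = -1.5325 → -1.53.
α₁ = Φ(-1.53) = 0.0630; rank = round(400 × 0.0630) = 25; θ*₍25₎ = 90.52.
Upper: z₀ + z₂ = 2.265; 1 − a(z₀+z₂) = 1.1359; argument = 2.2990 → 2.30; α₂ = 0.9893; rank = 396; θ*₍396₎ = 98.67.

(90.52, 98.67)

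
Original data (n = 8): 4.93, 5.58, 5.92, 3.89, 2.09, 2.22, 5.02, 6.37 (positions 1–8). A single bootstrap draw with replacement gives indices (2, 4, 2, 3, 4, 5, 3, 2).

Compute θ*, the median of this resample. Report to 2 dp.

θ* = 5.58

Resample values: 5.58, 3.89, 5.58, 5.92, 3.89, 2.09, 5.92, 5.58.
Sorted: 2.09, 3.89, 3.89, 5.58, 5.58, 5.58, 5.92, 5.92
Median = average of the two middle values = 5.58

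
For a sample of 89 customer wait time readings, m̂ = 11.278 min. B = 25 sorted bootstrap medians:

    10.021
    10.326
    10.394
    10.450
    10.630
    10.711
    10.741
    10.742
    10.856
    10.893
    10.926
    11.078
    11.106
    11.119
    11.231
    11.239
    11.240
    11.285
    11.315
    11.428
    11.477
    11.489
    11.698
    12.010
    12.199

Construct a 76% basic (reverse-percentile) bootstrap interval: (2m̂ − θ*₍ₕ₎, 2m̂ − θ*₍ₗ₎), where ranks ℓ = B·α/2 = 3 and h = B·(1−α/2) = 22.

Percentile endpoints at ranks 3 and 22: θ*₍3₎ = 10.394, θ*₍22₎ = 11.489.
Basic interval reflects these around m̂:
  lower = 2 × 11.278 − 11.489 = 11.067
  upper = 2 × 11.278 − 10.394 = 12.162

(11.067, 12.162)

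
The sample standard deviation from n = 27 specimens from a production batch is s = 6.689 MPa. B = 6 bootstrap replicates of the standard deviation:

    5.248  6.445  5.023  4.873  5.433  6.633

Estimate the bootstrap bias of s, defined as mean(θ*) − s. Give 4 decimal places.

bias = −1.0798

mean(θ*) = (5.248 + 6.445 + 5.023 + 4.873 + 5.433 + 6.633) / 6 = 5.60917
bias = 5.60917 − 6.689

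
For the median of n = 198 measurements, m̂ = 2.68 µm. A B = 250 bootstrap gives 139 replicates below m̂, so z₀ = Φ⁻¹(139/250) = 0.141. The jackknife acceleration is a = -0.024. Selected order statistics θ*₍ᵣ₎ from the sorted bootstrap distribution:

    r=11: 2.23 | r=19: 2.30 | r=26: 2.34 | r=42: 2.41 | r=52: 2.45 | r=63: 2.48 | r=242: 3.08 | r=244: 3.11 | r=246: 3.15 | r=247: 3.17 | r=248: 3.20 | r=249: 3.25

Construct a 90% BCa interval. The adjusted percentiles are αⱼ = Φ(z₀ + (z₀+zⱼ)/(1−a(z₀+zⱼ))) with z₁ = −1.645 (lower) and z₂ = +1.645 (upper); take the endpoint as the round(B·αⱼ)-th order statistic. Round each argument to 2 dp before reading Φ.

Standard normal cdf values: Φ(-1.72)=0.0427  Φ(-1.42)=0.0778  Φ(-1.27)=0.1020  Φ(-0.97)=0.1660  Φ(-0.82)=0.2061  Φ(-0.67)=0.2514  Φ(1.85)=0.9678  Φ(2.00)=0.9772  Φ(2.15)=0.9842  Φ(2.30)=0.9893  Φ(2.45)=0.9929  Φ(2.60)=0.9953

(2.30, 3.08)

Lower: z₀ + z₁ = 0.141 + (-1.645) = -1.504; 1 − a(z₀+z₁) = 1 − (-0.024)(-1.504) = 0.9639; argument = 0.141 + (-1.504)/0.9639 = -1.4193 → -1.42.
α₁ = Φ(-1.42) = 0.0778; rank = round(250 × 0.0778) = 19; θ*₍19₎ = 2.30.
Upper: z₀ + z₂ = 1.786; 1 − a(z₀+z₂) = 1.0429; argument = 1.8536 → 1.85; α₂ = 0.9678; rank = 242; θ*₍242₎ = 3.08.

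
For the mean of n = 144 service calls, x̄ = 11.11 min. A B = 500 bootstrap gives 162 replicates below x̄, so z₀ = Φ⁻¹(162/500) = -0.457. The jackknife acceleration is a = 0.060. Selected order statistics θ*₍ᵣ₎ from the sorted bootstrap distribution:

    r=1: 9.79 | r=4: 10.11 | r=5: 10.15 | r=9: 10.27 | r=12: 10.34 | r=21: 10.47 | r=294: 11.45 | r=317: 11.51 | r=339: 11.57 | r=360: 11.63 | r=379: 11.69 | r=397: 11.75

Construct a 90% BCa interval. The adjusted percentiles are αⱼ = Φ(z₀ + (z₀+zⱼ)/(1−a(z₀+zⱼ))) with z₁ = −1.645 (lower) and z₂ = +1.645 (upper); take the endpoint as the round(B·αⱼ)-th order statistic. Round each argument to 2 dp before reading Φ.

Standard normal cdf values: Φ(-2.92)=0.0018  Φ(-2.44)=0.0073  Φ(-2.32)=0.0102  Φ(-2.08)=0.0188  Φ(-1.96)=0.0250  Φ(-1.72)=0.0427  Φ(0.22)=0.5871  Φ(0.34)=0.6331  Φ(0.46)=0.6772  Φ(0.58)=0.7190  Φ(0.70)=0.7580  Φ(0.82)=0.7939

(10.15, 11.75)

Lower: z₀ + z₁ = -0.457 + (-1.645) = -2.102; 1 − a(z₀+z₁) = 1 − (0.060)(-2.102) = 1.1261; argument = -0.457 + (-2.102)/1.1261 = -2.3236 → -2.32.
α₁ = Φ(-2.32) = 0.0102; rank = round(500 × 0.0102) = 5; θ*₍5₎ = 10.15.
Upper: z₀ + z₂ = 1.188; 1 − a(z₀+z₂) = 0.9287; argument = 0.8222 → 0.82; α₂ = 0.7939; rank = 397; θ*₍397₎ = 11.75.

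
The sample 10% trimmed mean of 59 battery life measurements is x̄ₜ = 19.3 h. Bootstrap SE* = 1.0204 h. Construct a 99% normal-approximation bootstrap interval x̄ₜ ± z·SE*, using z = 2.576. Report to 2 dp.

(16.67, 21.93)

Margin = 2.576 × 1.0204 = 2.629
Interval: 19.3 ± 2.629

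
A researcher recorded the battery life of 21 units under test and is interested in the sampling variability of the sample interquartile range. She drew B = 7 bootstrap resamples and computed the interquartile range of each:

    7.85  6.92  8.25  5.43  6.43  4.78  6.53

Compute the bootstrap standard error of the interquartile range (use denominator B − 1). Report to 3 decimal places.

Bootstrap SE is the standard deviation of the 7 replicate interquartile ranges.
Mean of replicates: (7.85 + 6.92 + 8.25 + 5.43 + 6.43 + 4.78 + 6.53) / 7 = 46.1900 / 7 = 6.5986
Sum of squared deviations: (+1.2514)² + (+0.3214)² + (+1.6514)² + (−1.1686)² + (−0.1686)² + (−1.8186)² + (−0.0686)² = 9.1025
Variance = 9.1025 / 6 = 1.5171
SE* = √1.5171

SE* = 1.232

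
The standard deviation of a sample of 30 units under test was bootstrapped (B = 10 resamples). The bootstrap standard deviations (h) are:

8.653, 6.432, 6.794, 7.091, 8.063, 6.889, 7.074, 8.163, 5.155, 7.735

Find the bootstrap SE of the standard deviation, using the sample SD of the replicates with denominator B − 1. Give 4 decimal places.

Bootstrap SE is the standard deviation of the 10 replicate standard deviations.
Mean of replicates: (8.653 + 6.432 + 6.794 + 7.091 + 8.063 + 6.889 + 7.074 + 8.163 + 5.155 + 7.735) / 10 = 72.04900 / 10 = 7.20490
Sum of squared deviations: (+1.44810)² + (−0.77290)² + (−0.41090)² + (−0.11390)² + (+0.85810)² + (−0.31590)² + (−0.13090)² + (+0.95810)² + (−2.04990)² + (+0.53010)² = 9.13049
Variance = 9.13049 / 9 = 1.01450
SE* = √1.01450

SE* = 1.0072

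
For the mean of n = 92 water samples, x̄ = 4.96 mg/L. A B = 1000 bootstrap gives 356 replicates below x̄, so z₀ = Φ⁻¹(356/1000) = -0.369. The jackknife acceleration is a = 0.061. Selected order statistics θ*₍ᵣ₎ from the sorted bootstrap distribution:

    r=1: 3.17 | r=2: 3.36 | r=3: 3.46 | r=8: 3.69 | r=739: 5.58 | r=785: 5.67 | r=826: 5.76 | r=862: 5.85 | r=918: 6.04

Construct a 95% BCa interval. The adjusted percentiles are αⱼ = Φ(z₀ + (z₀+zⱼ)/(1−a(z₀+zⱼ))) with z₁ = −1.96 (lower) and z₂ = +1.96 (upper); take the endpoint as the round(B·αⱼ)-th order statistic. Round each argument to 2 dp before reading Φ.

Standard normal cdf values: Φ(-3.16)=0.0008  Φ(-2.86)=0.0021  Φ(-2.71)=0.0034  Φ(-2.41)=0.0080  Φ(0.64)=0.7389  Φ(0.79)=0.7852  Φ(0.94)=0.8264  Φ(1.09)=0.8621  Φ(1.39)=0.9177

(3.69, 6.04)

Lower: z₀ + z₁ = -0.369 + (-1.960) = -2.329; 1 − a(z₀+z₁) = 1 − (0.061)(-2.329) = 1.1421; argument = -0.369 + (-2.329)/1.1421 = -2.4083 → -2.41.
α₁ = Φ(-2.41) = 0.0080; rank = round(1000 × 0.0080) = 8; θ*₍8₎ = 3.69.
Upper: z₀ + z₂ = 1.591; 1 − a(z₀+z₂) = 0.9029; argument = 1.3930 → 1.39; α₂ = 0.9177; rank = 918; θ*₍918₎ = 6.04.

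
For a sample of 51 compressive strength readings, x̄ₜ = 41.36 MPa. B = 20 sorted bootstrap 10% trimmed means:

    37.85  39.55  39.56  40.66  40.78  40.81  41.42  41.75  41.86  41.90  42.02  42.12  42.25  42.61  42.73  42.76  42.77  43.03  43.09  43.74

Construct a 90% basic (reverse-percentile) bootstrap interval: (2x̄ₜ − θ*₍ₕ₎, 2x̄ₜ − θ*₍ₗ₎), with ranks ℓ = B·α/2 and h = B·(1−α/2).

(39.63, 44.87)

Percentile endpoints at ranks 1 and 19: θ*₍1₎ = 37.85, θ*₍19₎ = 43.09.
Basic interval reflects these around x̄ₜ:
  lower = 2 × 41.36 − 43.09 = 39.63
  upper = 2 × 41.36 − 37.85 = 44.87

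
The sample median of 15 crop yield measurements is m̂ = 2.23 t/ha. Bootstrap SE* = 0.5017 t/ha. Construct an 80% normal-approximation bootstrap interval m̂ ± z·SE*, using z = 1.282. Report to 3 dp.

Margin = 1.282 × 0.5017 = 0.6432
Interval: 2.23 ± 0.6432

(1.587, 2.873)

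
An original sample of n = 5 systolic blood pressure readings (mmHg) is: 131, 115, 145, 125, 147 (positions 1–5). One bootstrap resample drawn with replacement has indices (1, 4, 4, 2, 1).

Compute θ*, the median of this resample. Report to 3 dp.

Resample values: 131, 125, 125, 115, 131.
Sorted: 115, 125, 125, 131, 131
Median = middle value = 125.000

θ* = 125.000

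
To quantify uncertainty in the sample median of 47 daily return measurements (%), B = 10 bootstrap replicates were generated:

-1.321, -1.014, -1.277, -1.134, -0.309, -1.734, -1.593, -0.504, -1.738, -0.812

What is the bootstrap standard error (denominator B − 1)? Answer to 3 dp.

Bootstrap SE is the standard deviation of the 10 replicate medians.
Mean of replicates: ((-1.321) + (-1.014) + (-1.277) + (-1.134) + (-0.309) + (-1.734) + (-1.593) + (-0.504) + (-1.738) + (-0.812)) / 10 = -11.4360 / 10 = -1.1436
Sum of squared deviations: (−0.1774)² + (+0.1296)² + (−0.1334)² + (+0.0096)² + (+0.8346)² + (−0.5904)² + (−0.4494)² + (+0.6396)² + (−0.5944)² + (+0.3316)² = 2.1856
Variance = 2.1856 / 9 = 0.2428
SE* = √0.2428

SE* = 0.493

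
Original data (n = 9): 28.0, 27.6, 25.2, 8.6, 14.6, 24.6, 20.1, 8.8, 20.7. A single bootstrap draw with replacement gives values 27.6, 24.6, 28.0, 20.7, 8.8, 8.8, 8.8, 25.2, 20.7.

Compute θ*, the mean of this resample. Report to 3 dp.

θ* = 19.244

Mean = (27.6 + 24.6 + 28.0 + 20.7 + 8.8 + 8.8 + 8.8 + 25.2 + 20.7) / 9 = 173.20 / 9 = 19.244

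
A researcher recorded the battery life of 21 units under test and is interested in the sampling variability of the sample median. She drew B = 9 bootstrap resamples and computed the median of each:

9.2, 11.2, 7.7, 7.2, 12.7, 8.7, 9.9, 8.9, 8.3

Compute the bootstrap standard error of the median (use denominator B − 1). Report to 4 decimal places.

SE* = 1.7331

Bootstrap SE is the standard deviation of the 9 replicate medians.
Mean of replicates: (9.2 + 11.2 + 7.7 + 7.2 + 12.7 + 8.7 + 9.9 + 8.9 + 8.3) / 9 = 83.80000 / 9 = 9.31111
Sum of squared deviations: (−0.11111)² + (+1.88889)² + (−1.61111)² + (−2.11111)² + (+3.38889)² + (−0.61111)² + (+0.58889)² + (−0.41111)² + (−1.01111)² = 24.02889
Variance = 24.02889 / 8 = 3.00361
SE* = √3.00361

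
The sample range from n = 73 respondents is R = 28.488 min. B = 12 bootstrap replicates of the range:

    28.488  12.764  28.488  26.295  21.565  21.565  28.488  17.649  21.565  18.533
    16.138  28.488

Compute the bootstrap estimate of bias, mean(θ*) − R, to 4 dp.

mean(θ*) = (28.488 + 12.764 + 28.488 + 26.295 + 21.565 + 21.565 + 28.488 + 17.649 + 21.565 + 18.533 + 16.138 + 28.488) / 12 = 22.50217
bias = 22.50217 − 28.488

bias = −5.9858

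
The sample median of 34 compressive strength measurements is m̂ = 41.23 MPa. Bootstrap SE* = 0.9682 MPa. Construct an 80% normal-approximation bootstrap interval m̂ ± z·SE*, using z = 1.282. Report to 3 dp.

(39.989, 42.471)

Margin = 1.282 × 0.9682 = 1.2412
Interval: 41.23 ± 1.2412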